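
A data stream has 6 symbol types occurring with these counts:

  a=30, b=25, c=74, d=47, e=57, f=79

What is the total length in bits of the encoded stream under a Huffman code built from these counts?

Merge the two smallest weights repeatedly:
merge b(25) and a(30): 55
merge d(47) and 55: 102
merge e(57) and c(74): 131
merge f(79) and 102: 181
merge 131 and 181: 312
Each symbol's bit-cost is frequency × depth; summing gives 781 bits (equivalently 55 + 102 + 131 + 181 + 312).

781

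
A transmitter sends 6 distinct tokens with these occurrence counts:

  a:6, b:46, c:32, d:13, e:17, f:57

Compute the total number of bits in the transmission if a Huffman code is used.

397

Merge the two smallest weights repeatedly:
combine a(6), d(13) → 19
combine e(17), 19 → 36
combine c(32), 36 → 68
combine b(46), f(57) → 103
combine 68, 103 → 171
Total encoded bits = sum of merged weights = 19 + 36 + 68 + 103 + 171 = 397.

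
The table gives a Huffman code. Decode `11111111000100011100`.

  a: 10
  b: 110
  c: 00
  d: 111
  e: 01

Read left to right; each codeword is recognised as soon as it completes (prefix code):
  111→d | 111→d | 110→b | 00→c | 10→a | 00→c | 111→d | 00→c
Decoded message: ddbcacdc

ddbcacdc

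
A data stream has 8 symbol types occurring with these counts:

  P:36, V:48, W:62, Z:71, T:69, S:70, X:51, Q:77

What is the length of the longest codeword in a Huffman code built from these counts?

3

Merge the two lowest-weight nodes at each step:
combine P(36), V(48) → 84
combine X(51), W(62) → 113
combine T(69), S(70) → 139
combine Z(71), Q(77) → 148
combine 84, 113 → 197
combine 139, 148 → 287
combine 197, 287 → 484
Maximum depth reached is 3.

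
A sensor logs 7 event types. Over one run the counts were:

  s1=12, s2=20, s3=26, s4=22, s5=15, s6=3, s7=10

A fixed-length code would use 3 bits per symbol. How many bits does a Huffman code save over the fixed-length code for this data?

Fixed-length: 3 bits × 108 symbols = 324 bits.
Huffman merges:
merge s6(3) and s7(10): 13
merge s1(12) and 13: 25
merge s5(15) and s2(20): 35
merge s4(22) and 25: 47
merge s3(26) and 35: 61
merge 47 and 61: 108
Huffman total = 13 + 25 + 35 + 47 + 61 + 108 = 289 bits.
Saving = 324 − 289 = 35 bits.

35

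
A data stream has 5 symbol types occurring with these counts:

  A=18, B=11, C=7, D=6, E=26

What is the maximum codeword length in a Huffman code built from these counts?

Merge the two lowest-weight nodes at each step:
combine D(6), C(7) → 13
combine B(11), 13 → 24
combine A(18), 24 → 42
combine E(26), 42 → 68
The first pair merged (D, C) ends up deepest, at depth 4.

4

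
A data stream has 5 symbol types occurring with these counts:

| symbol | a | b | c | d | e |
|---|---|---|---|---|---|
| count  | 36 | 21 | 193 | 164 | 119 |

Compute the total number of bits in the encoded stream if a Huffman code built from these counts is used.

1106

Build the Huffman tree bottom-up:
b(21) + a(36) → 57
57 + e(119) → 176
d(164) + 176 → 340
c(193) + 340 → 533
Total encoded bits = sum of merged weights = 57 + 176 + 340 + 533 = 1106.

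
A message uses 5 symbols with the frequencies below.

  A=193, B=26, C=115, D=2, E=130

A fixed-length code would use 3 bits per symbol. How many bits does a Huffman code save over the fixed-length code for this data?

Fixed-length: 3 bits × 466 symbols = 1398 bits.
Huffman merges:
D(2) + B(26) → 28
28 + C(115) → 143
E(130) + 143 → 273
A(193) + 273 → 466
Huffman total = 28 + 143 + 273 + 466 = 910 bits.
Saving = 1398 − 910 = 488 bits.

488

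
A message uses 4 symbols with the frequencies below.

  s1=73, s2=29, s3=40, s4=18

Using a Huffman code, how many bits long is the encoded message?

294

Build the Huffman tree bottom-up:
combine s4(18), s2(29) → 47
combine s3(40), 47 → 87
combine s1(73), 87 → 160
Total encoded bits = sum of merged weights = 47 + 87 + 160 = 294.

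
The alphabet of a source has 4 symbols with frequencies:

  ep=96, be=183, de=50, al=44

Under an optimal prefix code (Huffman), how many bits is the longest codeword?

3

Merge the two lowest-weight nodes at each step:
combine al(44), de(50) → 94
combine 94, ep(96) → 190
combine be(183), 190 → 373
The rarest symbols sit at the bottom; the longest codeword is 3 bits.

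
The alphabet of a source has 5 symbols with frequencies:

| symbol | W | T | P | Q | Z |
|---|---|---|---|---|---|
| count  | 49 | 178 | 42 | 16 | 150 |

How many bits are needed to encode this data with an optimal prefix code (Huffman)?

857

Greedily combine the two least-frequent nodes:
Q(16) + P(42) → 58
W(49) + 58 → 107
107 + Z(150) → 257
T(178) + 257 → 435
The encoded length is the sum of every internal node's weight: 58 + 107 + 257 + 435 = 857 bits.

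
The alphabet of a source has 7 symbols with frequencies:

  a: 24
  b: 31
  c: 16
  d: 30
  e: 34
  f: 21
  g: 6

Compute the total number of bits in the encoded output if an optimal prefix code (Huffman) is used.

Build the Huffman tree bottom-up:
combine g(6), c(16) → 22
combine f(21), 22 → 43
combine a(24), d(30) → 54
combine b(31), e(34) → 65
combine 43, 54 → 97
combine 65, 97 → 162
Each symbol's bit-cost is frequency × depth; summing gives 443 bits (equivalently 22 + 43 + 54 + 65 + 97 + 162).

443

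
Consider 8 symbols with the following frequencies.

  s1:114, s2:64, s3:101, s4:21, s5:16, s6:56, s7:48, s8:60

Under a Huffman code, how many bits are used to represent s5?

5

Repeatedly merge the two smallest:
s5(16) + s4(21) → 37
37 + s7(48) → 85
s6(56) + s8(60) → 116
s2(64) + 85 → 149
s3(101) + s1(114) → 215
116 + 149 → 265
215 + 265 → 480
s5's leaf is at depth 5, giving a 5-bit codeword.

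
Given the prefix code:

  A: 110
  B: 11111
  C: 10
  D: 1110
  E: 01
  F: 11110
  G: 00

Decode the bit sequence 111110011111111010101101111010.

Read left to right; each codeword is recognised as soon as it completes (prefix code):
  11111→B | 00→G | 11111→B | 1110→D | 10→C | 10→C | 110→A | 11110→F | 10→C
Decoded message: BGBDCCAFC

BGBDCCAFC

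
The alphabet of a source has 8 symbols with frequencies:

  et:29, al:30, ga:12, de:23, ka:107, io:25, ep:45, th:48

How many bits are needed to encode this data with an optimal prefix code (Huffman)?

Merge the two smallest weights repeatedly:
ga(12) + de(23) → 35
io(25) + et(29) → 54
al(30) + 35 → 65
ep(45) + th(48) → 93
54 + 65 → 119
93 + ka(107) → 200
119 + 200 → 319
Each symbol's bit-cost is frequency × depth; summing gives 885 bits (equivalently 35 + 54 + 65 + 93 + 119 + 200 + 319).

885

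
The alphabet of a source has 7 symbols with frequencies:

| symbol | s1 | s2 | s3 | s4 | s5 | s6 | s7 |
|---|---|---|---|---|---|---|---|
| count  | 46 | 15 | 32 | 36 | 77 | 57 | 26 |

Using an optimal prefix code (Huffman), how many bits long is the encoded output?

Merge the two smallest weights repeatedly:
merge s2(15) and s7(26): 41
merge s3(32) and s4(36): 68
merge 41 and s1(46): 87
merge s6(57) and 68: 125
merge s5(77) and 87: 164
merge 125 and 164: 289
Total encoded bits = sum of merged weights = 41 + 68 + 87 + 125 + 164 + 289 = 774.

774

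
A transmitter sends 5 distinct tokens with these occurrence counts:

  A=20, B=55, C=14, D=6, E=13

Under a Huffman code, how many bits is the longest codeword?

4

Merge the two lowest-weight nodes at each step:
combine D(6), E(13) → 19
combine C(14), 19 → 33
combine A(20), 33 → 53
combine 53, B(55) → 108
Maximum depth reached is 4.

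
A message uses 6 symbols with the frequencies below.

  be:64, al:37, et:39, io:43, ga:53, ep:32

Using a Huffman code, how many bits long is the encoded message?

Greedily combine the two least-frequent nodes:
ep(32) + al(37) → 69
et(39) + io(43) → 82
ga(53) + be(64) → 117
69 + 82 → 151
117 + 151 → 268
Total encoded bits = sum of merged weights = 69 + 82 + 117 + 151 + 268 = 687.

687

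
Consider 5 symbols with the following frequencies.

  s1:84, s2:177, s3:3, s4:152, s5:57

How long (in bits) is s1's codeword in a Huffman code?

3

Build the tree from the bottom:
merge s3(3) and s5(57): 60
merge 60 and s1(84): 144
merge 144 and s4(152): 296
merge s2(177) and 296: 473
The subtree containing s1 is merged 3 times, so code length = 3.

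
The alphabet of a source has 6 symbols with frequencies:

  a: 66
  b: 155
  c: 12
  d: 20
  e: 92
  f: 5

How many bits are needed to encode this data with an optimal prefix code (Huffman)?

Build the Huffman tree bottom-up:
merge f(5) and c(12): 17
merge 17 and d(20): 37
merge 37 and a(66): 103
merge e(92) and 103: 195
merge b(155) and 195: 350
Each symbol's bit-cost is frequency × depth; summing gives 702 bits (equivalently 17 + 37 + 103 + 195 + 350).

702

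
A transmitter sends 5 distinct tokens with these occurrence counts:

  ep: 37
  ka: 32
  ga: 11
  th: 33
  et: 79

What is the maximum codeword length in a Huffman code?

3

Merge the two lowest-weight nodes at each step:
combine ga(11), ka(32) → 43
combine th(33), ep(37) → 70
combine 43, 70 → 113
combine et(79), 113 → 192
The rarest symbols sit at the bottom; the longest codeword is 3 bits.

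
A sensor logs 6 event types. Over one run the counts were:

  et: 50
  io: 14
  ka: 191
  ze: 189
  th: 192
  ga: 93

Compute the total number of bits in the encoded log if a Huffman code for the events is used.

Merge the two smallest weights repeatedly:
combine io(14), et(50) → 64
combine 64, ga(93) → 157
combine 157, ze(189) → 346
combine ka(191), th(192) → 383
combine 346, 383 → 729
Total encoded bits = sum of merged weights = 64 + 157 + 346 + 383 + 729 = 1679.

1679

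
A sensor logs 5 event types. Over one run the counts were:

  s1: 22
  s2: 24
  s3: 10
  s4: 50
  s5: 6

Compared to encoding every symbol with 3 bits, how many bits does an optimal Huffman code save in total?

Fixed-length: 3 bits × 112 symbols = 336 bits.
Huffman merges:
merge s5(6) and s3(10): 16
merge 16 and s1(22): 38
merge s2(24) and 38: 62
merge s4(50) and 62: 112
Huffman total = 16 + 38 + 62 + 112 = 228 bits.
Saving = 336 − 228 = 108 bits.

108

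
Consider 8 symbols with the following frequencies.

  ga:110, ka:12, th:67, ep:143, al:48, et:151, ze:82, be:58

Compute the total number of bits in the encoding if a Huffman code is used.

Merge the two smallest weights repeatedly:
combine ka(12), al(48) → 60
combine be(58), 60 → 118
combine th(67), ze(82) → 149
combine ga(110), 118 → 228
combine ep(143), 149 → 292
combine et(151), 228 → 379
combine 292, 379 → 671
Each symbol's bit-cost is frequency × depth; summing gives 1897 bits (equivalently 60 + 118 + 149 + 228 + 292 + 379 + 671).

1897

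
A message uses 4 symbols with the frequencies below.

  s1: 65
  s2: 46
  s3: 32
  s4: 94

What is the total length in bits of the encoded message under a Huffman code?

458

Greedily combine the two least-frequent nodes:
s3(32) + s2(46) → 78
s1(65) + 78 → 143
s4(94) + 143 → 237
Total encoded bits = sum of merged weights = 78 + 143 + 237 = 458.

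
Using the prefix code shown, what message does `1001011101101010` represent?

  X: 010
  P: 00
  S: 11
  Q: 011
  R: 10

Read left to right; each codeword is recognised as soon as it completes (prefix code):
  10→R | 010→X | 11→S | 10→R | 11→S | 010→X | 10→R
Decoded message: RXSRSXR

RXSRSXR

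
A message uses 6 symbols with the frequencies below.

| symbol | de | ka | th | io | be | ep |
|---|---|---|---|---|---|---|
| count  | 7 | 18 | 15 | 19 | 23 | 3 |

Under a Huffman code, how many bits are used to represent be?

Build the tree from the bottom:
combine ep(3), de(7) → 10
combine 10, th(15) → 25
combine ka(18), io(19) → 37
combine be(23), 25 → 48
combine 37, 48 → 85
be sits 2 levels below the root, so its codeword is 2 bits.

2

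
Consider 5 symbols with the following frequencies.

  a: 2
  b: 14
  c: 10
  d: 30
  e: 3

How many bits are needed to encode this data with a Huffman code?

Greedily combine the two least-frequent nodes:
a(2) + e(3) → 5
5 + c(10) → 15
b(14) + 15 → 29
29 + d(30) → 59
Total encoded bits = sum of merged weights = 5 + 15 + 29 + 59 = 108.

108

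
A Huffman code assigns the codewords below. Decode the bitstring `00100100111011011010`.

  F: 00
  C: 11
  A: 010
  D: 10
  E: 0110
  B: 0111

FDABECA

Read left to right; each codeword is recognised as soon as it completes (prefix code):
  00→F | 10→D | 010→A | 0111→B | 0110→E | 11→C | 010→A
Decoded message: FDABECA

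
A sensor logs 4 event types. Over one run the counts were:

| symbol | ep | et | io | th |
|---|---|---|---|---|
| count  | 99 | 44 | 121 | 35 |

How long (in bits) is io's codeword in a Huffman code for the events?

1

Build the tree from the bottom:
merge th(35) and et(44): 79
merge 79 and ep(99): 178
merge io(121) and 178: 299
io is a child of the root — depth 1, so its codeword is a single bit.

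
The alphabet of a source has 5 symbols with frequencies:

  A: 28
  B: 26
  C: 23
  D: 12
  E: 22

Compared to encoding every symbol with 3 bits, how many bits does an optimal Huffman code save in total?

77

Fixed-length: 3 bits × 111 symbols = 333 bits.
Huffman merges:
D(12) + E(22) → 34
C(23) + B(26) → 49
A(28) + 34 → 62
49 + 62 → 111
Huffman total = 34 + 49 + 62 + 111 = 256 bits.
Saving = 333 − 256 = 77 bits.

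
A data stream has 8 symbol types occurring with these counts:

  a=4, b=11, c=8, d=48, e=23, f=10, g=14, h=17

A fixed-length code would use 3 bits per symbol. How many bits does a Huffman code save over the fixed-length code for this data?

38

Fixed-length: 3 bits × 135 symbols = 405 bits.
Huffman merges:
combine a(4), c(8) → 12
combine f(10), b(11) → 21
combine 12, g(14) → 26
combine h(17), 21 → 38
combine e(23), 26 → 49
combine 38, d(48) → 86
combine 49, 86 → 135
Huffman total = 12 + 21 + 26 + 38 + 49 + 86 + 135 = 367 bits.
Saving = 405 − 367 = 38 bits.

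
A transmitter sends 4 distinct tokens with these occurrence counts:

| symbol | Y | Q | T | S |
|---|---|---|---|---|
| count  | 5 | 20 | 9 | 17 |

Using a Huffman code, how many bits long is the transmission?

Greedily combine the two least-frequent nodes:
combine Y(5), T(9) → 14
combine 14, S(17) → 31
combine Q(20), 31 → 51
The encoded length is the sum of every internal node's weight: 14 + 31 + 51 = 96 bits.

96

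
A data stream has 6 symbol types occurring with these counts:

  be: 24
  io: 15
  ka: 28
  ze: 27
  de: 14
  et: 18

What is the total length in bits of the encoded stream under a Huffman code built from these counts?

323

Greedily combine the two least-frequent nodes:
de(14) + io(15) → 29
et(18) + be(24) → 42
ze(27) + ka(28) → 55
29 + 42 → 71
55 + 71 → 126
Each symbol's bit-cost is frequency × depth; summing gives 323 bits (equivalently 29 + 42 + 55 + 71 + 126).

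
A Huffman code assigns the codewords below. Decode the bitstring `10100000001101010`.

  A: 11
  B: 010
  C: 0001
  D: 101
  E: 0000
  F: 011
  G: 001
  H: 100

Read left to right; each codeword is recognised as soon as it completes (prefix code):
  101→D | 0000→E | 0001→C | 101→D | 010→B
Decoded message: DECDB

DECDB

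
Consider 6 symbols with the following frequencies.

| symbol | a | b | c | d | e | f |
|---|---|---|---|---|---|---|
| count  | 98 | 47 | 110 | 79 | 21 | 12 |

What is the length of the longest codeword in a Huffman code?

Merge the two lowest-weight nodes at each step:
merge f(12) and e(21): 33
merge 33 and b(47): 80
merge d(79) and 80: 159
merge a(98) and c(110): 208
merge 159 and 208: 367
Maximum depth reached is 4.

4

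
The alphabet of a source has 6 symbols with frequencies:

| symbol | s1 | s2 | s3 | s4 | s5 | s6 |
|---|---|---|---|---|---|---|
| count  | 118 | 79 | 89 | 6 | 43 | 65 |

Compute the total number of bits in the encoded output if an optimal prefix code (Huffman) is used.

963

Build the Huffman tree bottom-up:
s4(6) + s5(43) → 49
49 + s6(65) → 114
s2(79) + s3(89) → 168
114 + s1(118) → 232
168 + 232 → 400
The encoded length is the sum of every internal node's weight: 49 + 114 + 168 + 232 + 400 = 963 bits.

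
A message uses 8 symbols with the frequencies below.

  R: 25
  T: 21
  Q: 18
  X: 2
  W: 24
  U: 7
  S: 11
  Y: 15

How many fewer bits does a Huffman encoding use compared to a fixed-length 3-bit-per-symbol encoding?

Fixed-length: 3 bits × 123 symbols = 369 bits.
Huffman merges:
combine X(2), U(7) → 9
combine 9, S(11) → 20
combine Y(15), Q(18) → 33
combine 20, T(21) → 41
combine W(24), R(25) → 49
combine 33, 41 → 74
combine 49, 74 → 123
Huffman total = 9 + 20 + 33 + 41 + 49 + 74 + 123 = 349 bits.
Saving = 369 − 349 = 20 bits.

20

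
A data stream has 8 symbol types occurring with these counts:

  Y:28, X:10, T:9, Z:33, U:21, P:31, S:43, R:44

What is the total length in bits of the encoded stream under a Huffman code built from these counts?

Greedily combine the two least-frequent nodes:
T(9) + X(10) → 19
19 + U(21) → 40
Y(28) + P(31) → 59
Z(33) + 40 → 73
S(43) + R(44) → 87
59 + 73 → 132
87 + 132 → 219
The encoded length is the sum of every internal node's weight: 19 + 40 + 59 + 73 + 87 + 132 + 219 = 629 bits.

629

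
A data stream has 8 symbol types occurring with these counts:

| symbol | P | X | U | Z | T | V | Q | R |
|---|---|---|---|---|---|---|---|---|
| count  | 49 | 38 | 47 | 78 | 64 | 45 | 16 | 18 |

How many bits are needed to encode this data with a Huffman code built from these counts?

Build the Huffman tree bottom-up:
Q(16) + R(18) → 34
34 + X(38) → 72
V(45) + U(47) → 92
P(49) + T(64) → 113
72 + Z(78) → 150
92 + 113 → 205
150 + 205 → 355
The encoded length is the sum of every internal node's weight: 34 + 72 + 92 + 113 + 150 + 205 + 355 = 1021 bits.

1021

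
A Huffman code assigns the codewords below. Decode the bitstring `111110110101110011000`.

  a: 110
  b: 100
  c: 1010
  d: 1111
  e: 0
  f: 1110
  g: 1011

dgegbaee

Read left to right; each codeword is recognised as soon as it completes (prefix code):
  1111→d | 1011→g | 0→e | 1011→g | 100→b | 110→a | 0→e | 0→e
Decoded message: dgegbaee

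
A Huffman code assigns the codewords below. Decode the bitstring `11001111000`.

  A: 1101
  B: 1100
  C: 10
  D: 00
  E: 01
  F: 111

BFCD

Read left to right; each codeword is recognised as soon as it completes (prefix code):
  1100→B | 111→F | 10→C | 00→D
Decoded message: BFCD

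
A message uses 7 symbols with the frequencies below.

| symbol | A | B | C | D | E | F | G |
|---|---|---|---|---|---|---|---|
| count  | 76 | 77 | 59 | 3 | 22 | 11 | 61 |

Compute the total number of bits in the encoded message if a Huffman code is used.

763

Greedily combine the two least-frequent nodes:
combine D(3), F(11) → 14
combine 14, E(22) → 36
combine 36, C(59) → 95
combine G(61), A(76) → 137
combine B(77), 95 → 172
combine 137, 172 → 309
Each symbol's bit-cost is frequency × depth; summing gives 763 bits (equivalently 14 + 36 + 95 + 137 + 172 + 309).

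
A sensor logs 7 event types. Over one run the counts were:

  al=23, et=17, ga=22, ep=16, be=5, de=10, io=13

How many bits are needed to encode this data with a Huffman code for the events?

288

Greedily combine the two least-frequent nodes:
be(5) + de(10) → 15
io(13) + 15 → 28
ep(16) + et(17) → 33
ga(22) + al(23) → 45
28 + 33 → 61
45 + 61 → 106
Each symbol's bit-cost is frequency × depth; summing gives 288 bits (equivalently 15 + 28 + 33 + 45 + 61 + 106).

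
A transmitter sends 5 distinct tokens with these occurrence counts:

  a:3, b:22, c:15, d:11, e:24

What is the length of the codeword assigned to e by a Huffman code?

2

Build the tree from the bottom:
a(3) + d(11) → 14
14 + c(15) → 29
b(22) + e(24) → 46
29 + 46 → 75
e's leaf is at depth 2, giving a 2-bit codeword.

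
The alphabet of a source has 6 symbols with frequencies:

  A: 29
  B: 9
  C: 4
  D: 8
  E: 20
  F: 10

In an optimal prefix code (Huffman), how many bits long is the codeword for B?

3

Huffman merges, smallest pair first:
C(4) + D(8) → 12
B(9) + F(10) → 19
12 + 19 → 31
E(20) + A(29) → 49
31 + 49 → 80
B's leaf is at depth 3, giving a 3-bit codeword.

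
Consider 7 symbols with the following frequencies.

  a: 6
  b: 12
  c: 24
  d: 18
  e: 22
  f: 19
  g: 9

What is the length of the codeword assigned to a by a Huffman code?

4

Build the tree from the bottom:
merge a(6) and g(9): 15
merge b(12) and 15: 27
merge d(18) and f(19): 37
merge e(22) and c(24): 46
merge 27 and 37: 64
merge 46 and 64: 110
a sits 4 levels below the root, so its codeword is 4 bits.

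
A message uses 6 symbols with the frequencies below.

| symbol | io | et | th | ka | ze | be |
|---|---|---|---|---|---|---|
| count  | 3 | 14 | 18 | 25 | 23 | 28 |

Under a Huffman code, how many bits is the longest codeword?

4

Merge the two lowest-weight nodes at each step:
combine io(3), et(14) → 17
combine 17, th(18) → 35
combine ze(23), ka(25) → 48
combine be(28), 35 → 63
combine 48, 63 → 111
The first pair merged (io, et) ends up deepest, at depth 4.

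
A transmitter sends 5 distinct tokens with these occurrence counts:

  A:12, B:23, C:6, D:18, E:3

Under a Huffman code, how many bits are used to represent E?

4

Huffman merges, smallest pair first:
combine E(3), C(6) → 9
combine 9, A(12) → 21
combine D(18), 21 → 39
combine B(23), 39 → 62
E sits 4 levels below the root, so its codeword is 4 bits.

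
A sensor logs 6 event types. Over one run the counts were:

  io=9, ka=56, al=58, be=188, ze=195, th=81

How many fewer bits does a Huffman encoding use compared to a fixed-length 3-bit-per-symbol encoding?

399

Fixed-length: 3 bits × 587 symbols = 1761 bits.
Huffman merges:
io(9) + ka(56) → 65
al(58) + 65 → 123
th(81) + 123 → 204
be(188) + ze(195) → 383
204 + 383 → 587
Huffman total = 65 + 123 + 204 + 383 + 587 = 1362 bits.
Saving = 1761 − 1362 = 399 bits.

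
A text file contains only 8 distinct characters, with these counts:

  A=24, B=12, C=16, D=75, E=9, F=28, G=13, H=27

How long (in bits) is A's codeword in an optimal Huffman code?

4

Build the tree from the bottom:
merge E(9) and B(12): 21
merge G(13) and C(16): 29
merge 21 and A(24): 45
merge H(27) and F(28): 55
merge 29 and 45: 74
merge 55 and 74: 129
merge D(75) and 129: 204
The subtree containing A is merged 4 times, so code length = 4.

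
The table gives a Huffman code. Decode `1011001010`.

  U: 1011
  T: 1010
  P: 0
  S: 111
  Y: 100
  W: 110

Read left to right; each codeword is recognised as soon as it completes (prefix code):
  1011→U | 0→P | 0→P | 1010→T
Decoded message: UPPT

UPPT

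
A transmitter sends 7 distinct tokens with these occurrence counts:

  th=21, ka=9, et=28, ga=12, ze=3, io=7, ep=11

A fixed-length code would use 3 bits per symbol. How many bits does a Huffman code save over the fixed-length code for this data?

Fixed-length: 3 bits × 91 symbols = 273 bits.
Huffman merges:
merge ze(3) and io(7): 10
merge ka(9) and 10: 19
merge ep(11) and ga(12): 23
merge 19 and th(21): 40
merge 23 and et(28): 51
merge 40 and 51: 91
Huffman total = 10 + 19 + 23 + 40 + 51 + 91 = 234 bits.
Saving = 273 − 234 = 39 bits.

39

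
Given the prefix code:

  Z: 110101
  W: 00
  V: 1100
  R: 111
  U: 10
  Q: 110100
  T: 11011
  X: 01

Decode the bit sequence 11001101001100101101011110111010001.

VQVUZRXQX

Read left to right; each codeword is recognised as soon as it completes (prefix code):
  1100→V | 110100→Q | 1100→V | 10→U | 110101→Z | 111→R | 01→X | 110100→Q | 01→X
Decoded message: VQVUZRXQX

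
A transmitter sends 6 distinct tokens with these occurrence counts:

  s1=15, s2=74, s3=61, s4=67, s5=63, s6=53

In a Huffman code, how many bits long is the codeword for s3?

3

Huffman merges, smallest pair first:
s1(15) + s6(53) → 68
s3(61) + s5(63) → 124
s4(67) + 68 → 135
s2(74) + 124 → 198
135 + 198 → 333
s3's leaf is at depth 3, giving a 3-bit codeword.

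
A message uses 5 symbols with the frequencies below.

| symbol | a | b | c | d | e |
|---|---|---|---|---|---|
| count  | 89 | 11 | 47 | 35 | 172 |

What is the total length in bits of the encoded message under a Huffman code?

Build the Huffman tree bottom-up:
combine b(11), d(35) → 46
combine 46, c(47) → 93
combine a(89), 93 → 182
combine e(172), 182 → 354
The encoded length is the sum of every internal node's weight: 46 + 93 + 182 + 354 = 675 bits.

675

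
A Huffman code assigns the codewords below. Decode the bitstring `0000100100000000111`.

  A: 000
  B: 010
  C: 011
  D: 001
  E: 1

Read left to right; each codeword is recognised as soon as it completes (prefix code):
  000→A | 010→B | 010→B | 000→A | 000→A | 011→C | 1→E
Decoded message: ABBAACE

ABBAACE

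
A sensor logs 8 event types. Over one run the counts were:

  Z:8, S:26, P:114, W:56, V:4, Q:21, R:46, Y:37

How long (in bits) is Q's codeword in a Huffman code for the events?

4

Build the tree from the bottom:
V(4) + Z(8) → 12
12 + Q(21) → 33
S(26) + 33 → 59
Y(37) + R(46) → 83
W(56) + 59 → 115
83 + P(114) → 197
115 + 197 → 312
The subtree containing Q is merged 4 times, so code length = 4.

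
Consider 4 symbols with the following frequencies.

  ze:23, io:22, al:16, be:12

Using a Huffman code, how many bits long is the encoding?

Build the Huffman tree bottom-up:
merge be(12) and al(16): 28
merge io(22) and ze(23): 45
merge 28 and 45: 73
Total encoded bits = sum of merged weights = 28 + 45 + 73 = 146.

146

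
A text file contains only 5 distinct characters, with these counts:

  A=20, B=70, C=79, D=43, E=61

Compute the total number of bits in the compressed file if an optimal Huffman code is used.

Build the Huffman tree bottom-up:
A(20) + D(43) → 63
E(61) + 63 → 124
B(70) + C(79) → 149
124 + 149 → 273
Each symbol's bit-cost is frequency × depth; summing gives 609 bits (equivalently 63 + 124 + 149 + 273).

609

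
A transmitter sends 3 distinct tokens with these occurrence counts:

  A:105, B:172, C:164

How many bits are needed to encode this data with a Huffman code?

Build the Huffman tree bottom-up:
A(105) + C(164) → 269
B(172) + 269 → 441
Each symbol's bit-cost is frequency × depth; summing gives 710 bits (equivalently 269 + 441).

710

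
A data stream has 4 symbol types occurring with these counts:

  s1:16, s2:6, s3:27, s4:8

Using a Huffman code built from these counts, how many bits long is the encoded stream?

101

Build the Huffman tree bottom-up:
s2(6) + s4(8) → 14
14 + s1(16) → 30
s3(27) + 30 → 57
Total encoded bits = sum of merged weights = 14 + 30 + 57 = 101.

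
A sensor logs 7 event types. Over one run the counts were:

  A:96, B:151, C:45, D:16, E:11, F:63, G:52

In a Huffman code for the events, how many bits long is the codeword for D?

4

Repeatedly merge the two smallest:
combine E(11), D(16) → 27
combine 27, C(45) → 72
combine G(52), F(63) → 115
combine 72, A(96) → 168
combine 115, B(151) → 266
combine 168, 266 → 434
D sits 4 levels below the root, so its codeword is 4 bits.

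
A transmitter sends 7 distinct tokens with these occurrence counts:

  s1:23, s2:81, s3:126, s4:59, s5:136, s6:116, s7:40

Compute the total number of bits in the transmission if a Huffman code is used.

1544

Build the Huffman tree bottom-up:
merge s1(23) and s7(40): 63
merge s4(59) and 63: 122
merge s2(81) and s6(116): 197
merge 122 and s3(126): 248
merge s5(136) and 197: 333
merge 248 and 333: 581
Each symbol's bit-cost is frequency × depth; summing gives 1544 bits (equivalently 63 + 122 + 197 + 248 + 333 + 581).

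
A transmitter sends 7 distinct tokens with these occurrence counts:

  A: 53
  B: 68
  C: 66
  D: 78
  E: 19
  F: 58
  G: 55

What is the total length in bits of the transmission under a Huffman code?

1113

Greedily combine the two least-frequent nodes:
merge E(19) and A(53): 72
merge G(55) and F(58): 113
merge C(66) and B(68): 134
merge 72 and D(78): 150
merge 113 and 134: 247
merge 150 and 247: 397
Each symbol's bit-cost is frequency × depth; summing gives 1113 bits (equivalently 72 + 113 + 134 + 150 + 247 + 397).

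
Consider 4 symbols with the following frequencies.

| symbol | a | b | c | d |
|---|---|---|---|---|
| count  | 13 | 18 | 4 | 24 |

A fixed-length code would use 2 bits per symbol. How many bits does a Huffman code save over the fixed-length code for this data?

Fixed-length: 2 bits × 59 symbols = 118 bits.
Huffman merges:
merge c(4) and a(13): 17
merge 17 and b(18): 35
merge d(24) and 35: 59
Huffman total = 17 + 35 + 59 = 111 bits.
Saving = 118 − 111 = 7 bits.

7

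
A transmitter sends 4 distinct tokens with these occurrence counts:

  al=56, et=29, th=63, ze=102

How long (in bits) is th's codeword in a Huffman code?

2

Repeatedly merge the two smallest:
combine et(29), al(56) → 85
combine th(63), 85 → 148
combine ze(102), 148 → 250
The subtree containing th is merged 2 times, so code length = 2.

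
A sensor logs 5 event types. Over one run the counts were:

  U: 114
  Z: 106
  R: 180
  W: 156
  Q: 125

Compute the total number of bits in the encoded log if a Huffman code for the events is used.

Build the Huffman tree bottom-up:
merge Z(106) and U(114): 220
merge Q(125) and W(156): 281
merge R(180) and 220: 400
merge 281 and 400: 681
Each symbol's bit-cost is frequency × depth; summing gives 1582 bits (equivalently 220 + 281 + 400 + 681).

1582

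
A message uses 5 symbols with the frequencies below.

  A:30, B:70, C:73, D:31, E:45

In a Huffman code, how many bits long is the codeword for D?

3

Build the tree from the bottom:
merge A(30) and D(31): 61
merge E(45) and 61: 106
merge B(70) and C(73): 143
merge 106 and 143: 249
D's leaf is at depth 3, giving a 3-bit codeword.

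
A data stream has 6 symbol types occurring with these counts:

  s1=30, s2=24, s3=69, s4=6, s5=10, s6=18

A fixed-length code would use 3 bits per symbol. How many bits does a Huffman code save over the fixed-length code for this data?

Fixed-length: 3 bits × 157 symbols = 471 bits.
Huffman merges:
merge s4(6) and s5(10): 16
merge 16 and s6(18): 34
merge s2(24) and s1(30): 54
merge 34 and 54: 88
merge s3(69) and 88: 157
Huffman total = 16 + 34 + 54 + 88 + 157 = 349 bits.
Saving = 471 − 349 = 122 bits.

122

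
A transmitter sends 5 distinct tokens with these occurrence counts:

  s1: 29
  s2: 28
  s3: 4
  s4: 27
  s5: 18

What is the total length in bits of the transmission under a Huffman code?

Build the Huffman tree bottom-up:
s3(4) + s5(18) → 22
22 + s4(27) → 49
s2(28) + s1(29) → 57
49 + 57 → 106
Total encoded bits = sum of merged weights = 22 + 49 + 57 + 106 = 234.

234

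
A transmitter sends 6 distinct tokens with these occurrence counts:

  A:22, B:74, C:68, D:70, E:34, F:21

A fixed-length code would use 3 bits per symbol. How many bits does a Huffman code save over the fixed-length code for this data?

Fixed-length: 3 bits × 289 symbols = 867 bits.
Huffman merges:
F(21) + A(22) → 43
E(34) + 43 → 77
C(68) + D(70) → 138
B(74) + 77 → 151
138 + 151 → 289
Huffman total = 43 + 77 + 138 + 151 + 289 = 698 bits.
Saving = 867 − 698 = 169 bits.

169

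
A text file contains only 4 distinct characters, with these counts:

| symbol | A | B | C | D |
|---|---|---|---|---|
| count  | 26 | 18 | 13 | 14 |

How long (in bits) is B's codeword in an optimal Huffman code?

2

Repeatedly merge the two smallest:
merge C(13) and D(14): 27
merge B(18) and A(26): 44
merge 27 and 44: 71
The subtree containing B is merged 2 times, so code length = 2.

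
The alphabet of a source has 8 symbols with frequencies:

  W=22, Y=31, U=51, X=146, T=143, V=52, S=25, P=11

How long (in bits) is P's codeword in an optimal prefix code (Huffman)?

Huffman merges, smallest pair first:
combine P(11), W(22) → 33
combine S(25), Y(31) → 56
combine 33, U(51) → 84
combine V(52), 56 → 108
combine 84, 108 → 192
combine T(143), X(146) → 289
combine 192, 289 → 481
The subtree containing P is merged 4 times, so code length = 4.

4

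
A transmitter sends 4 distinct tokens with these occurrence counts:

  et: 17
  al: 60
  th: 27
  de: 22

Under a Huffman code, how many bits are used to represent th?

2

Build the tree from the bottom:
combine et(17), de(22) → 39
combine th(27), 39 → 66
combine al(60), 66 → 126
The subtree containing th is merged 2 times, so code length = 2.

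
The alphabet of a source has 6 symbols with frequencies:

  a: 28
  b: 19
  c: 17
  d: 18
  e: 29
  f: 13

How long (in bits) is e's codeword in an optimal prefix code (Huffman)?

Build the tree from the bottom:
f(13) + c(17) → 30
d(18) + b(19) → 37
a(28) + e(29) → 57
30 + 37 → 67
57 + 67 → 124
e sits 2 levels below the root, so its codeword is 2 bits.

2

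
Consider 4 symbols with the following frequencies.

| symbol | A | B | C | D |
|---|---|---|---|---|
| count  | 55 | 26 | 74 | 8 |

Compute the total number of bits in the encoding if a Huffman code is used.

Merge the two smallest weights repeatedly:
combine D(8), B(26) → 34
combine 34, A(55) → 89
combine C(74), 89 → 163
The encoded length is the sum of every internal node's weight: 34 + 89 + 163 = 286 bits.

286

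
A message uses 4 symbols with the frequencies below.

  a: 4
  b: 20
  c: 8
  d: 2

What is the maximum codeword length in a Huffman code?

Merge the two lowest-weight nodes at each step:
combine d(2), a(4) → 6
combine 6, c(8) → 14
combine 14, b(20) → 34
The rarest symbols sit at the bottom; the longest codeword is 3 bits.

3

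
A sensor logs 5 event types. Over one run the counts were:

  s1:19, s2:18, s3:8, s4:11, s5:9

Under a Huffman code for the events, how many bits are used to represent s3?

3

Build the tree from the bottom:
combine s3(8), s5(9) → 17
combine s4(11), 17 → 28
combine s2(18), s1(19) → 37
combine 28, 37 → 65
s3's leaf is at depth 3, giving a 3-bit codeword.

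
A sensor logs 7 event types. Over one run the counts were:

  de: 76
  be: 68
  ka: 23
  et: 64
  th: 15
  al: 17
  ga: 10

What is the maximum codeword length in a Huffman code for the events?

Merge the two lowest-weight nodes at each step:
merge ga(10) and th(15): 25
merge al(17) and ka(23): 40
merge 25 and 40: 65
merge et(64) and 65: 129
merge be(68) and de(76): 144
merge 129 and 144: 273
Maximum depth reached is 4.

4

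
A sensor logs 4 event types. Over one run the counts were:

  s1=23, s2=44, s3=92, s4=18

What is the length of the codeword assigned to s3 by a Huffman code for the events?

1

Huffman merges, smallest pair first:
s4(18) + s1(23) → 41
41 + s2(44) → 85
85 + s3(92) → 177
s3 is a child of the root — depth 1, so its codeword is a single bit.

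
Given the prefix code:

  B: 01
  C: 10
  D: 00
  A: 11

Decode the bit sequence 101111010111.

CAABBA

Read left to right; each codeword is recognised as soon as it completes (prefix code):
  10→C | 11→A | 11→A | 01→B | 01→B | 11→A
Decoded message: CAABBA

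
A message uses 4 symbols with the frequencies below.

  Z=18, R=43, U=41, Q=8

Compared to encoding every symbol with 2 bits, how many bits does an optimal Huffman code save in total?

17

Fixed-length: 2 bits × 110 symbols = 220 bits.
Huffman merges:
merge Q(8) and Z(18): 26
merge 26 and U(41): 67
merge R(43) and 67: 110
Huffman total = 26 + 67 + 110 = 203 bits.
Saving = 220 − 203 = 17 bits.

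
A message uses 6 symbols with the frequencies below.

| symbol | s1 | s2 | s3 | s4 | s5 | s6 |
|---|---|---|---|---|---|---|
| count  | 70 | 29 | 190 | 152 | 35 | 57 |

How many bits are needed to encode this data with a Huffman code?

Merge the two smallest weights repeatedly:
combine s2(29), s5(35) → 64
combine s6(57), 64 → 121
combine s1(70), 121 → 191
combine s4(152), s3(190) → 342
combine 191, 342 → 533
Each symbol's bit-cost is frequency × depth; summing gives 1251 bits (equivalently 64 + 121 + 191 + 342 + 533).

1251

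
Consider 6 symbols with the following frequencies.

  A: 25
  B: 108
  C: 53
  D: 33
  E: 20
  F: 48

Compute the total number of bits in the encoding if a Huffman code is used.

690

Build the Huffman tree bottom-up:
combine E(20), A(25) → 45
combine D(33), 45 → 78
combine F(48), C(53) → 101
combine 78, 101 → 179
combine B(108), 179 → 287
Each symbol's bit-cost is frequency × depth; summing gives 690 bits (equivalently 45 + 78 + 101 + 179 + 287).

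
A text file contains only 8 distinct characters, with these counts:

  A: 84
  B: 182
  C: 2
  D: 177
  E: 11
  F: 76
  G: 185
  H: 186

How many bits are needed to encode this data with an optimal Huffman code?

2431

Build the Huffman tree bottom-up:
merge C(2) and E(11): 13
merge 13 and F(76): 89
merge A(84) and 89: 173
merge 173 and D(177): 350
merge B(182) and G(185): 367
merge H(186) and 350: 536
merge 367 and 536: 903
Total encoded bits = sum of merged weights = 13 + 89 + 173 + 350 + 367 + 536 + 903 = 2431.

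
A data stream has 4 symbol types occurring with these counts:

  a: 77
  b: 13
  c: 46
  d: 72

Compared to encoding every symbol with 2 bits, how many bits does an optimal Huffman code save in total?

18

Fixed-length: 2 bits × 208 symbols = 416 bits.
Huffman merges:
b(13) + c(46) → 59
59 + d(72) → 131
a(77) + 131 → 208
Huffman total = 59 + 131 + 208 = 398 bits.
Saving = 416 − 398 = 18 bits.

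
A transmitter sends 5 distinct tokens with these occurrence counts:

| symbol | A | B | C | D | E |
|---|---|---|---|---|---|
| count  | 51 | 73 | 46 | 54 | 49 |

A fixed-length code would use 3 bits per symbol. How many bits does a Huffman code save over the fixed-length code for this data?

178

Fixed-length: 3 bits × 273 symbols = 819 bits.
Huffman merges:
merge C(46) and E(49): 95
merge A(51) and D(54): 105
merge B(73) and 95: 168
merge 105 and 168: 273
Huffman total = 95 + 105 + 168 + 273 = 641 bits.
Saving = 819 − 641 = 178 bits.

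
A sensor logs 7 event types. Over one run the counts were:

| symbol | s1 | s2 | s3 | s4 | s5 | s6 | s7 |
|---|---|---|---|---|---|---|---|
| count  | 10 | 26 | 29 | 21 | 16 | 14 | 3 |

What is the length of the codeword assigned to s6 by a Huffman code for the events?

3

Repeatedly merge the two smallest:
combine s7(3), s1(10) → 13
combine 13, s6(14) → 27
combine s5(16), s4(21) → 37
combine s2(26), 27 → 53
combine s3(29), 37 → 66
combine 53, 66 → 119
s6's leaf is at depth 3, giving a 3-bit codeword.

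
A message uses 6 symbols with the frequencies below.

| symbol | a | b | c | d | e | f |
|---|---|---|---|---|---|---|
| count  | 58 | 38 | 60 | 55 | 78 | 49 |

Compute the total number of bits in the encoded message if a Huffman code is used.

Build the Huffman tree bottom-up:
combine b(38), f(49) → 87
combine d(55), a(58) → 113
combine c(60), e(78) → 138
combine 87, 113 → 200
combine 138, 200 → 338
Total encoded bits = sum of merged weights = 87 + 113 + 138 + 200 + 338 = 876.

876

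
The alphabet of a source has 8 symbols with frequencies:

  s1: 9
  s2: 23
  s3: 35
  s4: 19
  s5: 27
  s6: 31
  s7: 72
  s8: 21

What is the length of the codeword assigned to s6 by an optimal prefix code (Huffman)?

3

Repeatedly merge the two smallest:
s1(9) + s4(19) → 28
s8(21) + s2(23) → 44
s5(27) + 28 → 55
s6(31) + s3(35) → 66
44 + 55 → 99
66 + s7(72) → 138
99 + 138 → 237
The subtree containing s6 is merged 3 times, so code length = 3.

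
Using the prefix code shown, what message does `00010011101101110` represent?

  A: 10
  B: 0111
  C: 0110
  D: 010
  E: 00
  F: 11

EDBCFA

Read left to right; each codeword is recognised as soon as it completes (prefix code):
  00→E | 010→D | 0111→B | 0110→C | 11→F | 10→A
Decoded message: EDBCFA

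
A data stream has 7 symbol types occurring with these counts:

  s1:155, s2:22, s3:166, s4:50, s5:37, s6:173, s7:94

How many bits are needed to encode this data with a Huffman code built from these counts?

Greedily combine the two least-frequent nodes:
merge s2(22) and s5(37): 59
merge s4(50) and 59: 109
merge s7(94) and 109: 203
merge s1(155) and s3(166): 321
merge s6(173) and 203: 376
merge 321 and 376: 697
Total encoded bits = sum of merged weights = 59 + 109 + 203 + 321 + 376 + 697 = 1765.

1765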